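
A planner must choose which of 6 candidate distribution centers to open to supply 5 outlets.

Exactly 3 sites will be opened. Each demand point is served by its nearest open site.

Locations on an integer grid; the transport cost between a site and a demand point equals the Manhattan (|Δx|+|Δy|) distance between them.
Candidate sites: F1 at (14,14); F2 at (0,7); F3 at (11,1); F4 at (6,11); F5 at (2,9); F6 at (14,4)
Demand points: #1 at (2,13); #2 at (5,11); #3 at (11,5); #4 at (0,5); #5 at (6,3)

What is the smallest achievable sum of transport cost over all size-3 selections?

20

Open {F2, F3, F4}.
  #1→F4 6, #2→F4 1, #3→F3 4, #4→F2 2, #5→F3 7  ⇒ total 20.
Compare {F2, F4, F6}: total 21.
Compare {F2, F3, F5}: total 22.
No size-3 selection does better; minimum is 20.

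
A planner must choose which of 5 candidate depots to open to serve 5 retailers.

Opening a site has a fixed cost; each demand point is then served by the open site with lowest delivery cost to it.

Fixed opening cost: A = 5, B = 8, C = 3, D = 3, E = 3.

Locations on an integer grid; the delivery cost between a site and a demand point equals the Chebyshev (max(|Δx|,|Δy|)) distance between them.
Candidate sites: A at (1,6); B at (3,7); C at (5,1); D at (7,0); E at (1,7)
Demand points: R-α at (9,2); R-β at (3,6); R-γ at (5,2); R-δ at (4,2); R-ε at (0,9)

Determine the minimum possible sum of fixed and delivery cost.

16

Open {C, E}: assign each demand point to its cheapest open site.
  R-α→C 4, R-β→E 2, R-γ→C 1, R-δ→C 1, R-ε→E 2
  delivery cost 10, fixed 6 → total 16.
Compare {D, E}: delivery cost 11 + fixed 6 = 17.
Compare {C, D, E}: delivery cost 8 + fixed 9 = 17.
Compare {A, C}: delivery cost 11 + fixed 8 = 19.
All other subsets cost ≥ 17. Minimum total cost: 16.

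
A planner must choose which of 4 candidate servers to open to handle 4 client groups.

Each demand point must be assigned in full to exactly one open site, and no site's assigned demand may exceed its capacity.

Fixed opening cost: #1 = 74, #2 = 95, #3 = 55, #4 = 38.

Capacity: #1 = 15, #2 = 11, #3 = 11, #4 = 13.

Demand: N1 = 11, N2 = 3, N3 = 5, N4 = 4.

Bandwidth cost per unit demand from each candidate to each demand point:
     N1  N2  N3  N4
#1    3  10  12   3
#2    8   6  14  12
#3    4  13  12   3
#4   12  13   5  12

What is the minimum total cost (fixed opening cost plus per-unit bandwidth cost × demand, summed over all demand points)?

Open {#1, #4}; cheapest assignment that respects the capacities:
  #1 (cap 15, load 15): N1, N4 — cost 11×3 + 4×3 = 45
  #4 (cap 13, load 8): N2, N3 — cost 3×13 + 5×5 = 64
  Shipping 109, fixed 112 → total 221.
  Any other capacity-feasible assignment to {#1, #4} ships for at least 109.
Compare {#3, #4}: its best feasible assignment gives total 249.
Compare {#1, #3}: its best feasible assignment gives total 264.
Every other set of open sites that can feasibly serve all demand totals ≥ 249 even under its best assignment. Minimum: 221.

221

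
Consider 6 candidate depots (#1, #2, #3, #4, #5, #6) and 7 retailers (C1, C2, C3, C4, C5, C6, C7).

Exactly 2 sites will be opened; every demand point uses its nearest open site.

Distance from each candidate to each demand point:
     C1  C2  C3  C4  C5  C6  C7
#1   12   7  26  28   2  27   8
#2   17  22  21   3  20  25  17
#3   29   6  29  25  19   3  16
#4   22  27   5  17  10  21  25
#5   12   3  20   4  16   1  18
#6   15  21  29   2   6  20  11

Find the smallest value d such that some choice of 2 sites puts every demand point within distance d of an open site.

Open {#4, #5}.
  Farthest demand point is C7 at distance 18 (to #5); all others are ≤ 18.
With {#1, #5} the worst case is 20.
With {#2, #5} the worst case is 20.
No size-2 selection achieves below 18.

18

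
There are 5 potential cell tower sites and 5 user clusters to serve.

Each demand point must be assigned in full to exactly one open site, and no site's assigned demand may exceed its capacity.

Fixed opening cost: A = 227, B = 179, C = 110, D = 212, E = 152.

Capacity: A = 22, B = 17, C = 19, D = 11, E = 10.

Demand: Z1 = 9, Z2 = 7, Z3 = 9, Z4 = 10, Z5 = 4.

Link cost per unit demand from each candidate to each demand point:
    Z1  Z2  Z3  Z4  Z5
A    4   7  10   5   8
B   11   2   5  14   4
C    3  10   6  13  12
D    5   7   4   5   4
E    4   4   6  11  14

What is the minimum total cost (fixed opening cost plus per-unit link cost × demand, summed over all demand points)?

Open {A, C}; cheapest assignment that respects the capacities:
  A (cap 22, load 21): Z2, Z4, Z5 — cost 7×7 + 10×5 + 4×8 = 131
  C (cap 19, load 18): Z1, Z3 — cost 9×3 + 9×6 = 81
  Shipping 212, fixed 337 → total 549.
  Any other capacity-feasible assignment to {A, C} ships for at least 212.
Compare {B, C, D}: its best feasible assignment gives total 662.
Compare {B, C, E}: its best feasible assignment gives total 662.
Every other set of open sites that can feasibly serve all demand totals ≥ 662 even under its best assignment. Minimum: 549.

549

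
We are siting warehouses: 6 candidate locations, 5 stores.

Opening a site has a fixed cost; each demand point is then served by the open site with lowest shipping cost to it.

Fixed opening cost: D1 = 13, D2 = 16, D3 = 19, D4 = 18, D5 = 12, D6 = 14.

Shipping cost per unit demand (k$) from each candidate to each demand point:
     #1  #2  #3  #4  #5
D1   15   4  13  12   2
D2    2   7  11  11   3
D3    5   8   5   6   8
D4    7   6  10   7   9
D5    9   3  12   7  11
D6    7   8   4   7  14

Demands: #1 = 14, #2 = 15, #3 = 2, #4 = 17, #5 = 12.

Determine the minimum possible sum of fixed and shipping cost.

268

Open {D2, D3, D5}: assign each demand point to its cheapest open site.
  #1→D2 14×2=28, #2→D5 15×3=45, #3→D3 2×5=10, #4→D3 17×6=102, #5→D2 12×3=36
  shipping cost 221, fixed 47 → total 268.
Compare {D1, D2, D3, D5}: shipping cost 209 + fixed 60 = 269.
Compare {D1, D2, D3}: shipping cost 224 + fixed 48 = 272.
Compare {D2, D5}: shipping cost 250 + fixed 28 = 278.
All other subsets cost ≥ 269. Minimum total cost: 268.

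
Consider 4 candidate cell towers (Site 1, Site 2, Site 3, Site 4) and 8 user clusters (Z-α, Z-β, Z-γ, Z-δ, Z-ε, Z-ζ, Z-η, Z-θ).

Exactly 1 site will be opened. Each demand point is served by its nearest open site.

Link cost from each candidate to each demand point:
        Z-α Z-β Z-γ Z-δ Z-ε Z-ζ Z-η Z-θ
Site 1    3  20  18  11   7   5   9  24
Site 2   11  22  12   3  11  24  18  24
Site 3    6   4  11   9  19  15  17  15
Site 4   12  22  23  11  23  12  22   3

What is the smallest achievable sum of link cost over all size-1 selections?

Open {Site 3}.
  Z-α→Site 3 6, Z-β→Site 3 4, Z-γ→Site 3 11, Z-δ→Site 3 9, Z-ε→Site 3 19, Z-ζ→Site 3 15, Z-η→Site 3 17, Z-θ→Site 3 15  ⇒ total 96.
Compare {Site 1}: total 97.
Compare {Site 2}: total 125.
No size-1 selection does better; minimum is 96.

96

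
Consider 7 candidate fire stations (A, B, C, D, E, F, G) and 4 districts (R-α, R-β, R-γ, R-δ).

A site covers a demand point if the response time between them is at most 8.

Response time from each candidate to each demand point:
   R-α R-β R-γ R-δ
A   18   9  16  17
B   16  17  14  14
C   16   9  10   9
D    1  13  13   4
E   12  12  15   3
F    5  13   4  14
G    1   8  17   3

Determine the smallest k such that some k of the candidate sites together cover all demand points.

Coverage sets (demand points within 8 of each site):
  A: {}
  B: {}
  C: {}
  D: {R-α, R-δ}
  E: {R-δ}
  F: {R-α, R-γ}
  G: {R-α, R-β, R-δ}
No single site covers all 4 demand points.
But {F, G} covers everything, so the minimum is 2.

2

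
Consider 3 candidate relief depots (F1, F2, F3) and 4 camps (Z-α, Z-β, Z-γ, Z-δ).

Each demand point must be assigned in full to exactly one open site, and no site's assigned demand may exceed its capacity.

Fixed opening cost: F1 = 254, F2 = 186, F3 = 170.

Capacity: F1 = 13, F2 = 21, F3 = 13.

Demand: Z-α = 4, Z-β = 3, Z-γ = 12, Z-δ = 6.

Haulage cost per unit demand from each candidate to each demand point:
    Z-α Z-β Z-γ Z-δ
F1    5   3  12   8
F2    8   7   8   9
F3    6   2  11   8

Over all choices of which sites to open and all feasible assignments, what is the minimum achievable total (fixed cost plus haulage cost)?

530

Open {F2, F3}; cheapest assignment that respects the capacities:
  F2 (cap 21, load 12): Z-γ — cost 12×8 = 96
  F3 (cap 13, load 13): Z-α, Z-β, Z-δ — cost 4×6 + 3×2 + 6×8 = 78
  Shipping 174, fixed 356 → total 530.
  Any other capacity-feasible assignment to {F2, F3} ships for at least 174.
Compare {F1, F2}: its best feasible assignment gives total 613.
Compare {F1, F3}: its best feasible assignment gives total 633.
Every other set of open sites that can feasibly serve all demand totals ≥ 613 even under its best assignment. Minimum: 530.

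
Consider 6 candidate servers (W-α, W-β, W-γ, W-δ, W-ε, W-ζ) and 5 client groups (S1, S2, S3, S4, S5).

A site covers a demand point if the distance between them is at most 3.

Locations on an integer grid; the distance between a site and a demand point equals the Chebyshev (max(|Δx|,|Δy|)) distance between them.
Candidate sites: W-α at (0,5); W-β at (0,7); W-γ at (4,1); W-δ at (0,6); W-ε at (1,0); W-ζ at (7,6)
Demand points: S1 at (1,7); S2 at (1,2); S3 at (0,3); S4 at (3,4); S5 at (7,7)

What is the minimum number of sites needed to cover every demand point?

Coverage sets (demand points within 3 of each site):
  W-α: {S1, S2, S3, S4}
  W-β: {S1, S4}
  W-γ: {S2, S4}
  W-δ: {S1, S3, S4}
  W-ε: {S2, S3}
  W-ζ: {S5}
No single site covers all 5 demand points.
But {W-α, W-ζ} covers everything, so the minimum is 2.

2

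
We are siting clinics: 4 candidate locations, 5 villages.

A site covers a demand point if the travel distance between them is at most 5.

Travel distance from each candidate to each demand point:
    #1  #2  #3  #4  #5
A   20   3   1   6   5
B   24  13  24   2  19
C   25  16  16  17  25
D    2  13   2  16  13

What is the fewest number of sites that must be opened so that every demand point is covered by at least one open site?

3

Coverage sets (demand points within 5 of each site):
  A: {#2, #3, #5}
  B: {#4}
  C: {}
  D: {#1, #3}
No 2 sites suffice: every size-2 union leaves at least one demand point uncovered.
But {A, B, D} covers everything, so the minimum is 3.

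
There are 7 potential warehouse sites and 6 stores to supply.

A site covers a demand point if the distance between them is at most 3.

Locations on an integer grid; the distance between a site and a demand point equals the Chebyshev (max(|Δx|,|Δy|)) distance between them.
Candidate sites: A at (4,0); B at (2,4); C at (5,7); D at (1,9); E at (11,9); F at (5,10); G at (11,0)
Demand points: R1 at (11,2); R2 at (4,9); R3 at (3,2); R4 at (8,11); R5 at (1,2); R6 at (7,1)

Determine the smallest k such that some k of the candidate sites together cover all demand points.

3

Coverage sets (demand points within 3 of each site):
  A: {R3, R5, R6}
  B: {R3, R5}
  C: {R2}
  D: {R2}
  E: {R4}
  F: {R2, R4}
  G: {R1}
No 2 sites suffice: every size-2 union leaves at least one demand point uncovered.
But {A, F, G} covers everything, so the minimum is 3.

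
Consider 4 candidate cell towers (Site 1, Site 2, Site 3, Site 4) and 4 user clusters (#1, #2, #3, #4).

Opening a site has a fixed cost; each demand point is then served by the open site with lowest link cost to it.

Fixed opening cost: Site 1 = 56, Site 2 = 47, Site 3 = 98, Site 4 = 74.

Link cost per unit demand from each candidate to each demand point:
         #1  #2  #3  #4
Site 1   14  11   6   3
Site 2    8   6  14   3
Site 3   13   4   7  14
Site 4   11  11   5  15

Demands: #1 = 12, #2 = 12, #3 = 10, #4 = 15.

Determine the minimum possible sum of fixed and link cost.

Open {Site 1, Site 2}: assign each demand point to its cheapest open site.
  #1→Site 2 12×8=96, #2→Site 2 12×6=72, #3→Site 1 10×6=60, #4→Site 1 15×3=45
  link cost 273, fixed 103 → total 376.
Compare {Site 2, Site 4}: link cost 263 + fixed 121 = 384.
Compare {Site 2}: link cost 353 + fixed 47 = 400.
Compare {Site 2, Site 3}: link cost 259 + fixed 145 = 404.
All other subsets cost ≥ 384. Minimum total cost: 376.

376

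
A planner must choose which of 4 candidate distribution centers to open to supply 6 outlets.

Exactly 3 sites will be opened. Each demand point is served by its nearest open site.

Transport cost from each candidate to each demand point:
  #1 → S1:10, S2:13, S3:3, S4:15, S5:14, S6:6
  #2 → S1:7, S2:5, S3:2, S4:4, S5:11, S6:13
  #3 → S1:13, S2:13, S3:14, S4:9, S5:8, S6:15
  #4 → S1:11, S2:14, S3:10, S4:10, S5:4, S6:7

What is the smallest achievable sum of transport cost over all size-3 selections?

28

Open {#1, #2, #4}.
  S1→#2 7, S2→#2 5, S3→#2 2, S4→#2 4, S5→#4 4, S6→#1 6  ⇒ total 28.
Compare {#2, #3, #4}: total 29.
Compare {#1, #2, #3}: total 32.
No size-3 selection does better; minimum is 28.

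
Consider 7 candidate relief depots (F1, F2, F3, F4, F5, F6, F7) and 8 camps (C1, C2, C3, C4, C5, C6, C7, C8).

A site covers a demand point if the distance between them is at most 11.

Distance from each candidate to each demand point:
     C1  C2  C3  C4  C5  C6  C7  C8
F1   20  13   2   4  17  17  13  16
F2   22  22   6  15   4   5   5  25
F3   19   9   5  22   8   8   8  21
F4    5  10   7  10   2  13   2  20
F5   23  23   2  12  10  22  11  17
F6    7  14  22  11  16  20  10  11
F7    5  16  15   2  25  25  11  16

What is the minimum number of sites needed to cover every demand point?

2

Coverage sets (demand points within 11 of each site):
  F1: {C3, C4}
  F2: {C3, C5, C6, C7}
  F3: {C2, C3, C5, C6, C7}
  F4: {C1, C2, C3, C4, C5, C7}
  F5: {C3, C5, C7}
  F6: {C1, C4, C7, C8}
  F7: {C1, C4, C7}
No single site covers all 8 demand points.
But {F3, F6} covers everything, so the minimum is 2.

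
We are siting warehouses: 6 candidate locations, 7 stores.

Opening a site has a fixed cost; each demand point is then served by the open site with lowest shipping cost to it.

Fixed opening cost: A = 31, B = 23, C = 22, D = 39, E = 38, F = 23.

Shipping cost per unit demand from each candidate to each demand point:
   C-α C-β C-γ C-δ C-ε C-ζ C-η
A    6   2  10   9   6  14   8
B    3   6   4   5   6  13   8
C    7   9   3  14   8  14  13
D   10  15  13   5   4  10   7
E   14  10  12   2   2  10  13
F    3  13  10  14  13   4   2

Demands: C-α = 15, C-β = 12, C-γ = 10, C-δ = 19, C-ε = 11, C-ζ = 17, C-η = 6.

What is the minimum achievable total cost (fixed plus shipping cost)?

Open {A, C, E, F}: assign each demand point to its cheapest open site.
  C-α→F 15×3=45, C-β→A 12×2=24, C-γ→C 10×3=30, C-δ→E 19×2=38, C-ε→E 11×2=22, C-ζ→F 17×4=68, C-η→F 6×2=12
  shipping cost 239, fixed 114 → total 353.
Compare {A, B, E, F}: shipping cost 249 + fixed 115 = 364.
Compare {A, B, C, E, F}: shipping cost 239 + fixed 137 = 376.
Compare {B, E, F}: shipping cost 297 + fixed 84 = 381.
All other subsets cost ≥ 364. Minimum total cost: 353.

353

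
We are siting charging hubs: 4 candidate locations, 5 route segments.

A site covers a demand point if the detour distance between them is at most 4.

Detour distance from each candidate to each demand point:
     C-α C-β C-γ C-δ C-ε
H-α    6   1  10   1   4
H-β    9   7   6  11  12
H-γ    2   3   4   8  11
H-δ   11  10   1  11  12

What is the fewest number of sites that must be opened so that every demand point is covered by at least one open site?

Coverage sets (demand points within 4 of each site):
  H-α: {C-β, C-δ, C-ε}
  H-β: {}
  H-γ: {C-α, C-β, C-γ}
  H-δ: {C-γ}
No single site covers all 5 demand points.
But {H-α, H-γ} covers everything, so the minimum is 2.

2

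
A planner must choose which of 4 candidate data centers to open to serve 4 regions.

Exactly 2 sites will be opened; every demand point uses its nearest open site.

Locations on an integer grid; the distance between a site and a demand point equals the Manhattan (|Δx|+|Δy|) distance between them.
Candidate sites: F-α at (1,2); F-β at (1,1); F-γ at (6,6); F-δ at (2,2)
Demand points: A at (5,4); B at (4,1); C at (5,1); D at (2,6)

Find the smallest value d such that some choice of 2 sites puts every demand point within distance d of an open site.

4

Open {F-β, F-γ}.
  Farthest demand point is C at distance 4 (to F-β); all others are ≤ 4.
With {F-γ, F-δ} the worst case is 4.
With {F-α, F-γ} the worst case is 5.
No size-2 selection achieves below 4.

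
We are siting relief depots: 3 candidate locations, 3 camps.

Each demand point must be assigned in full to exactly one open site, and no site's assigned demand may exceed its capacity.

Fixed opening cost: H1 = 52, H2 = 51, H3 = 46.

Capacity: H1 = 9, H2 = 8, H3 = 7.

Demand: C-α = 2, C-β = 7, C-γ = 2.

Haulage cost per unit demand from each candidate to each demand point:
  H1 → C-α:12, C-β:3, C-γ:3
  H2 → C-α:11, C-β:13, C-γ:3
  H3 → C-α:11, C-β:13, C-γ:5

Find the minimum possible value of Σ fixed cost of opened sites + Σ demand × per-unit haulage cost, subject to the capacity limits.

147

Open {H1, H3}; cheapest assignment that respects the capacities:
  H1 (cap 9, load 9): C-β, C-γ — cost 7×3 + 2×3 = 27
  H3 (cap 7, load 2): C-α — cost 2×11 = 22
  Shipping 49, fixed 98 → total 147.
  Any other capacity-feasible assignment to {H1, H3} ships for at least 49.
Compare {H1, H2}: its best feasible assignment gives total 152.
Compare {H1, H2, H3}: its best feasible assignment gives total 198.
Every other set of open sites that can feasibly serve all demand totals ≥ 152 even under its best assignment. Minimum: 147.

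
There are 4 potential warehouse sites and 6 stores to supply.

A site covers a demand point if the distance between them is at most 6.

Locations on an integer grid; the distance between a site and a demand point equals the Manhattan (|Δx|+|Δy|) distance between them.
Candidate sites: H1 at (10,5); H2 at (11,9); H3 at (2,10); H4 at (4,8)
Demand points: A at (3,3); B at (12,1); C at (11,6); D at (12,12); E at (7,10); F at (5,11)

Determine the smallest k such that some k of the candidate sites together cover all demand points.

3

Coverage sets (demand points within 6 of each site):
  H1: {B, C}
  H2: {C, D, E}
  H3: {E, F}
  H4: {A, E, F}
No 2 sites suffice: every size-2 union leaves at least one demand point uncovered.
But {H1, H2, H4} covers everything, so the minimum is 3.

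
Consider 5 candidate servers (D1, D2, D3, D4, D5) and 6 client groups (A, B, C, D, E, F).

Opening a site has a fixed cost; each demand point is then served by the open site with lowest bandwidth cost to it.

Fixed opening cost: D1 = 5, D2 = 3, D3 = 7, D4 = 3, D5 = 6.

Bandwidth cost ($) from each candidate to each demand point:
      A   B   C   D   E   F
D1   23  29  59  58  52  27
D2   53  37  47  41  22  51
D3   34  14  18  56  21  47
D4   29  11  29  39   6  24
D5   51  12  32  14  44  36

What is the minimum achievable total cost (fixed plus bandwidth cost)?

Open {D1, D3, D4, D5}: assign each demand point to its cheapest open site.
  A→D1 23, B→D4 11, C→D3 18, D→D5 14, E→D4 6, F→D4 24
  bandwidth cost 96, fixed 21 → total 117.
Compare {D3, D4, D5}: bandwidth cost 102 + fixed 16 = 118.
Compare {D1, D2, D3, D4, D5}: bandwidth cost 96 + fixed 24 = 120.
Compare {D1, D4, D5}: bandwidth cost 107 + fixed 14 = 121.
All other subsets cost ≥ 118. Minimum total cost: 117.

117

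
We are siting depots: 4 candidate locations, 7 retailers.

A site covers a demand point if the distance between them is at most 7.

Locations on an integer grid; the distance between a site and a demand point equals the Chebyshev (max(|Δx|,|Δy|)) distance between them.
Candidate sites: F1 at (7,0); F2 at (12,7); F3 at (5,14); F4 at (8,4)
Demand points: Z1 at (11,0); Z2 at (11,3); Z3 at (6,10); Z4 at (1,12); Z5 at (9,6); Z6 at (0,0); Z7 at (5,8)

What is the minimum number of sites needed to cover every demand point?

2

Coverage sets (demand points within 7 of each site):
  F1: {Z1, Z2, Z5, Z6}
  F2: {Z1, Z2, Z3, Z5, Z7}
  F3: {Z3, Z4, Z7}
  F4: {Z1, Z2, Z3, Z5, Z7}
No single site covers all 7 demand points.
But {F1, F3} covers everything, so the minimum is 2.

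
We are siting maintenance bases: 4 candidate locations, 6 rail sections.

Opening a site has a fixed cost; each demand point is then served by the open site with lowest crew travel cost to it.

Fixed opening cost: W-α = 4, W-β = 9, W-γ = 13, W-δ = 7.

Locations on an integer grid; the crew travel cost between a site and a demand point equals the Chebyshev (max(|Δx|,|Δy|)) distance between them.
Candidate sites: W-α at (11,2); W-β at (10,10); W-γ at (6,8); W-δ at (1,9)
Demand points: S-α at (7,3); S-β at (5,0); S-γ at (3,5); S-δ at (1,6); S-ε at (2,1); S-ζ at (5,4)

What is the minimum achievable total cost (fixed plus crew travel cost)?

41

Open {W-α, W-δ}: assign each demand point to its cheapest open site.
  S-α→W-α 4, S-β→W-α 6, S-γ→W-δ 4, S-δ→W-δ 3, S-ε→W-δ 8, S-ζ→W-δ 5
  crew travel cost 30, fixed 11 → total 41.
Compare {W-δ}: crew travel cost 35 + fixed 7 = 42.
Compare {W-γ}: crew travel cost 32 + fixed 13 = 45.
Compare {W-α, W-γ}: crew travel cost 29 + fixed 17 = 46.
All other subsets cost ≥ 42. Minimum total cost: 41.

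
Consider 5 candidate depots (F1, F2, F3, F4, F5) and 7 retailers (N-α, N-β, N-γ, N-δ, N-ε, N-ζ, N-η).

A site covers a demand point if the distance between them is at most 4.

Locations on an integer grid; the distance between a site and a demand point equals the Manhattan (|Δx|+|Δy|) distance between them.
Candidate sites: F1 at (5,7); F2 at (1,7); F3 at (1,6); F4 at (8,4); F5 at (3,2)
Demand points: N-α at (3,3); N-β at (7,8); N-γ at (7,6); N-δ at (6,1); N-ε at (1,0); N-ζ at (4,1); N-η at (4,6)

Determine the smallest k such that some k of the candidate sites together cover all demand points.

Coverage sets (demand points within 4 of each site):
  F1: {N-β, N-γ, N-η}
  F2: {N-η}
  F3: {N-η}
  F4: {N-γ}
  F5: {N-α, N-δ, N-ε, N-ζ}
No single site covers all 7 demand points.
But {F1, F5} covers everything, so the minimum is 2.

2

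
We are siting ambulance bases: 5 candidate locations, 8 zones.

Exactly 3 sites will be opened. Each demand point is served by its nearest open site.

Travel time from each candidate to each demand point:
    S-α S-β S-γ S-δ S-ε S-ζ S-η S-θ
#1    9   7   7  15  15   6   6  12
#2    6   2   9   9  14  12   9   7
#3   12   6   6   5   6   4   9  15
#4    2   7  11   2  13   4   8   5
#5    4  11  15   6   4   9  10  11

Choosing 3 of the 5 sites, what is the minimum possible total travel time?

35

Open {#2, #3, #4}.
  S-α→#4 2, S-β→#2 2, S-γ→#3 6, S-δ→#4 2, S-ε→#3 6, S-ζ→#3 4, S-η→#4 8, S-θ→#4 5  ⇒ total 35.
Compare {#2, #4, #5}: total 36.
Compare {#1, #3, #4}: total 37.
No size-3 selection does better; minimum is 35.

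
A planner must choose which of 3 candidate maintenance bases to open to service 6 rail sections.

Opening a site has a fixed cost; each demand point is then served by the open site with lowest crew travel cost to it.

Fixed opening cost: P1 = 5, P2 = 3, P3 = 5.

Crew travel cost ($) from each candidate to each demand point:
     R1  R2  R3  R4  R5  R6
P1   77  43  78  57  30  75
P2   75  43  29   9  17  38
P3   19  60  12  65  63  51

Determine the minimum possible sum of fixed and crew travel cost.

Open {P2, P3}: assign each demand point to its cheapest open site.
  R1→P3 19, R2→P2 43, R3→P3 12, R4→P2 9, R5→P2 17, R6→P2 38
  crew travel cost 138, fixed 8 → total 146.
Compare {P1, P2, P3}: crew travel cost 138 + fixed 13 = 151.
Compare {P2}: crew travel cost 211 + fixed 3 = 214.
Compare {P1, P2}: crew travel cost 211 + fixed 8 = 219.
All other subsets cost ≥ 151. Minimum total cost: 146.

146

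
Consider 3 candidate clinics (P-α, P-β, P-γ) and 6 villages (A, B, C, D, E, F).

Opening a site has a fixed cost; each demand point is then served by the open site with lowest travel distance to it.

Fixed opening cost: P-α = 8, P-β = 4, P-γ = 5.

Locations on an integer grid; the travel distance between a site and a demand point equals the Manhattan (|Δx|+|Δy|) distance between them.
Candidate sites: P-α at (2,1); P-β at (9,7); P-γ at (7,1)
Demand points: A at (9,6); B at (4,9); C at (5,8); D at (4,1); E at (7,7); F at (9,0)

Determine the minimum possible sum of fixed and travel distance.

30

Open {P-β, P-γ}: assign each demand point to its cheapest open site.
  A→P-β 1, B→P-β 7, C→P-β 5, D→P-γ 3, E→P-β 2, F→P-γ 3
  travel distance 21, fixed 9 → total 30.
Compare {P-α, P-β}: travel distance 24 + fixed 12 = 36.
Compare {P-β}: travel distance 33 + fixed 4 = 37.
Compare {P-α, P-β, P-γ}: travel distance 20 + fixed 17 = 37.
All other subsets cost ≥ 36. Minimum total cost: 30.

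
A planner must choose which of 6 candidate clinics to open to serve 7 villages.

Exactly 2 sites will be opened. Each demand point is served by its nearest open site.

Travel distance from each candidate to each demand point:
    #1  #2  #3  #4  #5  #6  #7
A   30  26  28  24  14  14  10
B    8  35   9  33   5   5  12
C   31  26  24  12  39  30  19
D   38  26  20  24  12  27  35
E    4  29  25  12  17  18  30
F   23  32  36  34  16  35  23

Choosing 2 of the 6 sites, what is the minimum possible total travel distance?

Open {B, E}.
  #1→E 4, #2→E 29, #3→B 9, #4→E 12, #5→B 5, #6→B 5, #7→B 12  ⇒ total 76.
Compare {B, C}: total 77.
Compare {A, B}: total 87.
No size-2 selection does better; minimum is 76.

76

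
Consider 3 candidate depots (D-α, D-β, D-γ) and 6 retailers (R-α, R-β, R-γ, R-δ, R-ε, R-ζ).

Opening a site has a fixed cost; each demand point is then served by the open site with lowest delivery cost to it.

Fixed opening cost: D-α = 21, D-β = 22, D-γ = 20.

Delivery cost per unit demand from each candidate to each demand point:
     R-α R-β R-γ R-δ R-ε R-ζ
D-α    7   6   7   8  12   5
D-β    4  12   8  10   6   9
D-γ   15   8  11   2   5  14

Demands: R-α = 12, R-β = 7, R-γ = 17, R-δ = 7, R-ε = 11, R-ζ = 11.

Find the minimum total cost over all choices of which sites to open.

Open {D-α, D-β, D-γ}: assign each demand point to its cheapest open site.
  R-α→D-β 12×4=48, R-β→D-α 7×6=42, R-γ→D-α 17×7=119, R-δ→D-γ 7×2=14, R-ε→D-γ 11×5=55, R-ζ→D-α 11×5=55
  delivery cost 333, fixed 63 → total 396.
Compare {D-α, D-γ}: delivery cost 369 + fixed 41 = 410.
Compare {D-α, D-β}: delivery cost 386 + fixed 43 = 429.
Compare {D-β, D-γ}: delivery cost 408 + fixed 42 = 450.
All other subsets cost ≥ 410. Minimum total cost: 396.

396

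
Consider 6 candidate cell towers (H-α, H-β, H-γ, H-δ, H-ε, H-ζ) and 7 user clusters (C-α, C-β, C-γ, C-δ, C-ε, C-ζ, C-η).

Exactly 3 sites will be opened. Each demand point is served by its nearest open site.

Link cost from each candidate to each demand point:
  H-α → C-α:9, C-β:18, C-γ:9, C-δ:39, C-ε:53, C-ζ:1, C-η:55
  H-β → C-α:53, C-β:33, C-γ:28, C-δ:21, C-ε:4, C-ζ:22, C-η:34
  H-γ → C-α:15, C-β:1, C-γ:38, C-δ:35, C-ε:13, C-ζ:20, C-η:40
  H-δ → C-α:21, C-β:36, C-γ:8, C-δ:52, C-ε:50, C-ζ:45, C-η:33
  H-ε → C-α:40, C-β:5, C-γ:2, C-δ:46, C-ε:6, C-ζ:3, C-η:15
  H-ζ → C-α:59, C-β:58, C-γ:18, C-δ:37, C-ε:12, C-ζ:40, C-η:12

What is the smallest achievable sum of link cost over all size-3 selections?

57

Open {H-α, H-β, H-ε}.
  C-α→H-α 9, C-β→H-ε 5, C-γ→H-ε 2, C-δ→H-β 21, C-ε→H-β 4, C-ζ→H-α 1, C-η→H-ε 15  ⇒ total 57.
Compare {H-β, H-γ, H-ε}: total 61.
Compare {H-α, H-γ, H-ε}: total 69.
No size-3 selection does better; minimum is 57.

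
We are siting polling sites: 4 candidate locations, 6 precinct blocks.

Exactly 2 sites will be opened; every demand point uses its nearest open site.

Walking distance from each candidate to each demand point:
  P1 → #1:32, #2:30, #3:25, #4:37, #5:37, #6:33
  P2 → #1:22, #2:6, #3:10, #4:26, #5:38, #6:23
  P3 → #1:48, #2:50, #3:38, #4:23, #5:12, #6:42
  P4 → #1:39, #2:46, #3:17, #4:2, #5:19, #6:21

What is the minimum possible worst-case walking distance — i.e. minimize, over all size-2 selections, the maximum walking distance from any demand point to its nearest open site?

Open {P2, P4}.
  Farthest demand point is #1 at walking distance 22 (to P2); all others are ≤ 22.
With {P2, P3} the worst case is 23.
With {P1, P4} the worst case is 32.
No size-2 selection achieves below 22.

22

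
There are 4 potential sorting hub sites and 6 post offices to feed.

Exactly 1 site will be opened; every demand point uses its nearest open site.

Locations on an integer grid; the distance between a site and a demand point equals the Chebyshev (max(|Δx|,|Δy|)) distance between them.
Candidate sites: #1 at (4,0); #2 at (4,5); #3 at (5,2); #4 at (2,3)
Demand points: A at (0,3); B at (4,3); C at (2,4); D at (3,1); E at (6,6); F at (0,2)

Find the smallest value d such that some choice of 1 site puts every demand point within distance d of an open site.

Open {#2}.
  Farthest demand point is A at distance 4 (to #2); all others are ≤ 4.
With {#4} the worst case is 4.
With {#3} the worst case is 5.
No size-1 selection achieves below 4.

4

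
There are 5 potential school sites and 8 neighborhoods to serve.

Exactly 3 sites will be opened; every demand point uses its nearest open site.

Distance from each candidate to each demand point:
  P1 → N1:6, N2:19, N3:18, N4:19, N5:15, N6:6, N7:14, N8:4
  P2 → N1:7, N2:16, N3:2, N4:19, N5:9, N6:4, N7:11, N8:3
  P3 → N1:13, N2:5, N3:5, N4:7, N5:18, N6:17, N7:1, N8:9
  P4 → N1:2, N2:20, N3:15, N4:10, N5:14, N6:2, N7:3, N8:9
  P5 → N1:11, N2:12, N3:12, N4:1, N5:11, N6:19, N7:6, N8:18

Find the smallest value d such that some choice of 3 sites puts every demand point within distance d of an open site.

9

Open {P1, P2, P3}.
  Farthest demand point is N5 at distance 9 (to P2); all others are ≤ 9.
With {P2, P3, P4} the worst case is 9.
With {P2, P3, P5} the worst case is 9.
No size-3 selection achieves below 9.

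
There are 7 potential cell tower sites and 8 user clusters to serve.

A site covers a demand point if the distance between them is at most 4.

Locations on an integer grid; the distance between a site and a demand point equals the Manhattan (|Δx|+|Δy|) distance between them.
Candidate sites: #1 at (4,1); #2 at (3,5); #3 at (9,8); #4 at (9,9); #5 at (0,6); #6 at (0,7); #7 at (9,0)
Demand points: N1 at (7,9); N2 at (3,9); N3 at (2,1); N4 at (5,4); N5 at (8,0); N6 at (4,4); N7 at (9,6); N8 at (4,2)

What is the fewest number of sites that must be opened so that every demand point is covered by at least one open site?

4

Coverage sets (demand points within 4 of each site):
  #1: {N3, N4, N6, N8}
  #2: {N2, N4, N6, N8}
  #3: {N1, N7}
  #4: {N1, N7}
  #5: {}
  #6: {}
  #7: {N5}
No 3 sites suffice: every size-3 union leaves at least one demand point uncovered.
But {#1, #2, #3, #7} covers everything, so the minimum is 4.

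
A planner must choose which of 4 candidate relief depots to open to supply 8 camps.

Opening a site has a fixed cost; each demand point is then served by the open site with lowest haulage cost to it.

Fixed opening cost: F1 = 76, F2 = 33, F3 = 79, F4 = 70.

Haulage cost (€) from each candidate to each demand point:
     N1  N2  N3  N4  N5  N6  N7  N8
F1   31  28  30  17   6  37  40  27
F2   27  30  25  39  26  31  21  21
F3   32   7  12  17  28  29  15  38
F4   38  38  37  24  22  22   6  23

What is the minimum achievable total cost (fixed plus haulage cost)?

Open {F2}: assign each demand point to its cheapest open site.
  N1→F2 27, N2→F2 30, N3→F2 25, N4→F2 39, N5→F2 26, N6→F2 31, N7→F2 21, N8→F2 21
  haulage cost 220, fixed 33 → total 253.
Compare {F3}: haulage cost 178 + fixed 79 = 257.
Compare {F2, F3}: haulage cost 154 + fixed 112 = 266.
Compare {F4}: haulage cost 210 + fixed 70 = 280.
All other subsets cost ≥ 257. Minimum total cost: 253.

253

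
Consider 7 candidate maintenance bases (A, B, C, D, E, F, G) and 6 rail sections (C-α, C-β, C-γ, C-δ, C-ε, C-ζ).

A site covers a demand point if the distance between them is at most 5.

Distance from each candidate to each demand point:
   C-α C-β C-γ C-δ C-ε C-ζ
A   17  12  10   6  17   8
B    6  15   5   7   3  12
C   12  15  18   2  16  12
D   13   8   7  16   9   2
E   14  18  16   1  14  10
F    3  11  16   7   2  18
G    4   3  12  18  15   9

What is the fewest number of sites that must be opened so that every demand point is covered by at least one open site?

4

Coverage sets (demand points within 5 of each site):
  A: {}
  B: {C-γ, C-ε}
  C: {C-δ}
  D: {C-ζ}
  E: {C-δ}
  F: {C-α, C-ε}
  G: {C-α, C-β}
No 3 sites suffice: every size-3 union leaves at least one demand point uncovered.
But {B, C, D, G} covers everything, so the minimum is 4.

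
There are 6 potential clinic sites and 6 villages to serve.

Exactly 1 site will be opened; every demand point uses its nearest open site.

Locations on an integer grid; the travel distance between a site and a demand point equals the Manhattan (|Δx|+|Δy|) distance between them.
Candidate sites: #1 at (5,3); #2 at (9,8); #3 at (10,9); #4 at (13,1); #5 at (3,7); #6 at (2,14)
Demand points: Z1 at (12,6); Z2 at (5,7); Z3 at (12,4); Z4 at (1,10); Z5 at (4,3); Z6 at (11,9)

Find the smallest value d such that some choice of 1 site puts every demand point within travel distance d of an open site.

Open {#2}.
  Farthest demand point is Z4 at travel distance 10 (to #2); all others are ≤ 10.
With {#1} the worst case is 12.
With {#3} the worst case is 12.
No size-1 selection achieves below 10.

10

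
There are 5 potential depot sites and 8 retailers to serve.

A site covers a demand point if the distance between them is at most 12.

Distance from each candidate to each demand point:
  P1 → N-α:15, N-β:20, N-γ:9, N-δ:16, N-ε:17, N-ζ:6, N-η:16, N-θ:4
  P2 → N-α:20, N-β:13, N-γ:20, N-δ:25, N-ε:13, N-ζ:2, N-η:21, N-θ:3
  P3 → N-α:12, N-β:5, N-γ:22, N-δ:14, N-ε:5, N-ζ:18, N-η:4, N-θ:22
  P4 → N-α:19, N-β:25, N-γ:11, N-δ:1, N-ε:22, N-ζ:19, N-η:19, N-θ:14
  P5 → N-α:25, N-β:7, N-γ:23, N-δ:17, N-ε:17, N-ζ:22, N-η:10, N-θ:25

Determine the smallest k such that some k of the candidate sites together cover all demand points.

Coverage sets (demand points within 12 of each site):
  P1: {N-γ, N-ζ, N-θ}
  P2: {N-ζ, N-θ}
  P3: {N-α, N-β, N-ε, N-η}
  P4: {N-γ, N-δ}
  P5: {N-β, N-η}
No 2 sites suffice: every size-2 union leaves at least one demand point uncovered.
But {P1, P3, P4} covers everything, so the minimum is 3.

3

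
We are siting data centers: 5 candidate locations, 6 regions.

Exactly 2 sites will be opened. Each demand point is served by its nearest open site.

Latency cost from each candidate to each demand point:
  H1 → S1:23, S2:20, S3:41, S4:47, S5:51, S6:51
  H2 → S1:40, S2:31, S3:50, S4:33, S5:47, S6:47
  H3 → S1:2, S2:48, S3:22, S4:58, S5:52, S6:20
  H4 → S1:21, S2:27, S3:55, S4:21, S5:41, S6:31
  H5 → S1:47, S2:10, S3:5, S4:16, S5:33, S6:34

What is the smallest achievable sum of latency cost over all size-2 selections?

86

Open {H3, H5}.
  S1→H3 2, S2→H5 10, S3→H5 5, S4→H5 16, S5→H5 33, S6→H3 20  ⇒ total 86.
Compare {H4, H5}: total 116.
Compare {H1, H5}: total 121.
No size-2 selection does better; minimum is 86.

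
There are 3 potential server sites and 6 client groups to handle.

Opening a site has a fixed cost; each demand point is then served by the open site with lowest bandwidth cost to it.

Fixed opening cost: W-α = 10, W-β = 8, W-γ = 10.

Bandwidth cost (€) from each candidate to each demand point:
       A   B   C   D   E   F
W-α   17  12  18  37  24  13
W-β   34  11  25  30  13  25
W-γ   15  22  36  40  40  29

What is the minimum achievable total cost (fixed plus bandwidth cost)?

Open {W-α, W-β}: assign each demand point to its cheapest open site.
  A→W-α 17, B→W-β 11, C→W-α 18, D→W-β 30, E→W-β 13, F→W-α 13
  bandwidth cost 102, fixed 18 → total 120.
Compare {W-α, W-β, W-γ}: bandwidth cost 100 + fixed 28 = 128.
Compare {W-α}: bandwidth cost 121 + fixed 10 = 131.
Compare {W-β, W-γ}: bandwidth cost 119 + fixed 18 = 137.
All other subsets cost ≥ 128. Minimum total cost: 120.

120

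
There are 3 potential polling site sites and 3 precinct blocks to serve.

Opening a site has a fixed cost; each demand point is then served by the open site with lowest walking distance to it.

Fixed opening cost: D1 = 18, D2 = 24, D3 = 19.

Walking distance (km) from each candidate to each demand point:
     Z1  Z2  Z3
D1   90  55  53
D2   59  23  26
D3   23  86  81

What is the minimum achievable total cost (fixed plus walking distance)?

Open {D2, D3}: assign each demand point to its cheapest open site.
  Z1→D3 23, Z2→D2 23, Z3→D2 26
  walking distance 72, fixed 43 → total 115.
Compare {D2}: walking distance 108 + fixed 24 = 132.
Compare {D1, D2, D3}: walking distance 72 + fixed 61 = 133.
Compare {D1, D2}: walking distance 108 + fixed 42 = 150.
All other subsets cost ≥ 132. Minimum total cost: 115.

115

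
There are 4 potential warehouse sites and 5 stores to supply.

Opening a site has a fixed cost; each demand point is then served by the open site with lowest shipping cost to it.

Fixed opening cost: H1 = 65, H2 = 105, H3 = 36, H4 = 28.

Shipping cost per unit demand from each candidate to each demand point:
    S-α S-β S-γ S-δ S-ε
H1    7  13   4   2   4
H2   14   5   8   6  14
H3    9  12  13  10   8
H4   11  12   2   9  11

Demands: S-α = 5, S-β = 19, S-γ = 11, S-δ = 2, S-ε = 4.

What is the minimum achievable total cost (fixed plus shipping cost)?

361

Open {H2, H4}: assign each demand point to its cheapest open site.
  S-α→H4 5×11=55, S-β→H2 19×5=95, S-γ→H4 11×2=22, S-δ→H2 2×6=12, S-ε→H4 4×11=44
  shipping cost 228, fixed 133 → total 361.
Compare {H1, H2}: shipping cost 194 + fixed 170 = 364.
Compare {H1, H2, H4}: shipping cost 172 + fixed 198 = 370.
Compare {H2, H3, H4}: shipping cost 206 + fixed 169 = 375.
All other subsets cost ≥ 364. Minimum total cost: 361.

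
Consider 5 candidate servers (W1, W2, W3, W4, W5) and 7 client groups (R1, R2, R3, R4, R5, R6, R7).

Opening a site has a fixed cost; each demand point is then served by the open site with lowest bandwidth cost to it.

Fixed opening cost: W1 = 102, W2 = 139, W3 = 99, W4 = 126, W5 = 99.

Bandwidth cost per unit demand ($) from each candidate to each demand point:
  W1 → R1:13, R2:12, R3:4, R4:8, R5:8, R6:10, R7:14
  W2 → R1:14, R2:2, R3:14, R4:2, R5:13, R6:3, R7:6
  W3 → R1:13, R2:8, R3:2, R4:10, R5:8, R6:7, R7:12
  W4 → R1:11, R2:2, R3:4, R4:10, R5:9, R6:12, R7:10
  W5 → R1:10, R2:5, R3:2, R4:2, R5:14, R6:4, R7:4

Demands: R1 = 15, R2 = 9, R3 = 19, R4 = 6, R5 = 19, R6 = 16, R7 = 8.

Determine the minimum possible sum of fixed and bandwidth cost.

Open {W3, W5}: assign each demand point to its cheapest open site.
  R1→W5 15×10=150, R2→W5 9×5=45, R3→W3 19×2=38, R4→W5 6×2=12, R5→W3 19×8=152, R6→W5 16×4=64, R7→W5 8×4=32
  bandwidth cost 493, fixed 198 → total 691.
Compare {W1, W5}: bandwidth cost 493 + fixed 201 = 694.
Compare {W5}: bandwidth cost 607 + fixed 99 = 706.
Compare {W4, W5}: bandwidth cost 485 + fixed 225 = 710.
All other subsets cost ≥ 694. Minimum total cost: 691.

691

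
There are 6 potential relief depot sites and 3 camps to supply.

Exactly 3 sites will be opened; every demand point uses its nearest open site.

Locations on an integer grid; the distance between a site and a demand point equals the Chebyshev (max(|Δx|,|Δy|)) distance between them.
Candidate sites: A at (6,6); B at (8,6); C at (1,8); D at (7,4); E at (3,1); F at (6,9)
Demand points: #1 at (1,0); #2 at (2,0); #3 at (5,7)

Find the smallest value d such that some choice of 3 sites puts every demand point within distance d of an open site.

Open {A, B, E}.
  Farthest demand point is #1 at distance 2 (to E); all others are ≤ 2.
With {A, C, E} the worst case is 2.
With {A, D, E} the worst case is 2.
No size-3 selection achieves below 2.

2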